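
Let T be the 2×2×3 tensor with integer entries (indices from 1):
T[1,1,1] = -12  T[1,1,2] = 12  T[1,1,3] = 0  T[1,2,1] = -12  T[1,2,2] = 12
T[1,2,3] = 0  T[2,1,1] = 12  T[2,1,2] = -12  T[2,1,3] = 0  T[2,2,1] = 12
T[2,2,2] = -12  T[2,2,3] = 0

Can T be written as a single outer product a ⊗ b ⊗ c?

The mode-1 fibre T[:,1,1] = [-12, 12] gives a = [1, -1] (primitive direction); the mode-2 fibre T[1,:,1] = [-12, -12] gives b = [1, 1]; then c[k] = T[1,1,k] / (a[1]·b[1]) = [-12, 12, 0] / 1 = [-12, 12, 0].
Expanding [1, -1] ⊗ [1, 1] ⊗ [-12, 12, 0] reproduces all 12 entries of T, so T = [1, -1] ⊗ [1, 1] ⊗ [-12, 12, 0] and rank(T) ≤ 1.
Equivalently every frontal slice T[:,:,k] is c[k] times the rank-1 matrix [1, -1] ⊗ [1, 1]. So T has rank 1 (it is nonzero).

Yes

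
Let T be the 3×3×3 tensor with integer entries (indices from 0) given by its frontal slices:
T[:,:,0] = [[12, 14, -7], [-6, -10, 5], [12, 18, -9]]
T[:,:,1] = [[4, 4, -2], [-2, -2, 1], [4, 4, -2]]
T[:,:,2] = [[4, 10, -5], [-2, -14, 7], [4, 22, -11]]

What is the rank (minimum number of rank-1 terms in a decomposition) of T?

Lower bound: the mode-1 unfolding of T (rows indexed by i, columns by (j,k) = (0,0), (0,1), (0,2), (1,0), (1,1), (1,2), (2,0), (2,1), (2,2)) is [[12, 4, 4, 14, 4, 10, -7, -2, -5], [-6, -2, -2, -10, -2, -14, 5, 1, 7], [12, 4, 4, 18, 4, 22, -9, -2, -11]].
There the 2×2 minor on rows i ∈ {0, 1}, columns (j,k) ∈ {(0,0), (1,0)} is det [[12, 14], [-6, -10]] = -36 ≠ 0, so this unfolding has rank ≥ 2; CP rank is at least every unfolding rank, so rank(T) ≥ 2. (Unfolding ranks only ever bound the CP rank from below — rank(T) can be strictly larger than all of them — so the matching upper bound has to come from an explicit 2-term decomposition.)
Upper bound — finding two terms. Write S_k = T[:,:,k] for the frontal slices: S₀ = [[12, 14, -7], [-6, -10, 5], [12, 18, -9]], S₁ = [[4, 4, -2], [-2, -2, 1], [4, 4, -2]], S₂ = [[4, 10, -5], [-2, -14, 7], [4, 22, -11]].
If T = a₁ ⊗ b₁ ⊗ c₁ + a₂ ⊗ b₂ ⊗ c₂ then each S_k = c₁[k]·a₁b₁ᵀ + c₂[k]·a₂b₂ᵀ. S₀ and S₁ are linearly independent, so a₁b₁ᵀ and a₂b₂ᵀ must span the same plane of matrices: they are the rank-1 matrices of the form x·S₀ + y·S₁.
The 2×2 minor of x·S₀ + y·S₁ on rows {0,1}, columns {0,1} is −36·x² − 12·xy = (-12)·(3·x + y)(x), vanishing at (x:y) = (1:-3) and (0:1).
M₁ = S₀ − 3·S₁ = [[0, 2, -1], [0, -4, 2], [0, 6, -3]] = [1, -2, 3][0, 2, -1]ᵀ and M₂ = S₁ = [[4, 4, -2], [-2, -2, 1], [4, 4, -2]] = [2, -1, 2][2, 2, -1]ᵀ, so take a₁ = [1, -2, 3], b₁ = [0, 2, -1], a₂ = [2, -1, 2], b₂ = [2, 2, -1].
Each slice is an integer combination of E₁ = a₁b₁ᵀ and E₂ = a₂b₂ᵀ: S₀ = E₁ + 3·E₂, S₁ = E₂, S₂ = 3·E₁ + E₂; reading off coefficients, c₁ = [1, 0, 3] and c₂ = [3, 1, 1].
Hence T = [1, -2, 3] ⊗ [0, 2, -1] ⊗ [1, 0, 3] + [2, -1, 2] ⊗ [2, 2, -1] ⊗ [3, 1, 1], so rank(T) ≤ 2.
These bounds meet, so rank(T) = 2.

2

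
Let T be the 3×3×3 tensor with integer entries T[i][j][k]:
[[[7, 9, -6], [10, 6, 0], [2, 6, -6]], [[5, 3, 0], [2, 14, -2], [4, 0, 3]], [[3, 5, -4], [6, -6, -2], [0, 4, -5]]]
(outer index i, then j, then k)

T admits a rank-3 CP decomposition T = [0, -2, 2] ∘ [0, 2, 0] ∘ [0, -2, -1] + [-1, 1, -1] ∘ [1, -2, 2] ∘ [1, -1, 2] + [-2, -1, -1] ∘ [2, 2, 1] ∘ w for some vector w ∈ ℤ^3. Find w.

w = [-2, -2, 1]

Subtract the known terms from T to get the rank-1 residual R = [-2, -1, -1] ∘ [2, 2, 1] ∘ w, so R[i,j,k] = a[i]·b[j]·w[k]. Pick indices with nonzero a[0]·b[0] = (-2)·(2) = -4. Only the fibre through (0,0,·) is needed: R[0,0,:] = T[0,0,:] − Σₗ aₗ[0]bₗ[0]cₗ = [7, 9, -6] − (0)·(0)·[0, -2, -1] − (-1)·(1)·[1, -1, 2] = [8, 8, -4]. Then w[k] = R[0,0,k] / -4 for each k, giving w = [8, 8, -4] / -4 = [-2, -2, 1].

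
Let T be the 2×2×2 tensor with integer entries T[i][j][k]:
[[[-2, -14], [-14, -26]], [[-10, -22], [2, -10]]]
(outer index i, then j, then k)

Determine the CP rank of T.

Lower bound: the mode-1 unfolding of T (rows indexed by i, columns by (j,k) = (0,0), (0,1), (1,0), (1,1)) is [[-2, -14, -14, -26], [-10, -22, 2, -10]].
There the 2×2 minor on rows i ∈ {0, 1}, columns (j,k) ∈ {(0,0), (0,1)} is det [[-2, -14], [-10, -22]] = -96 ≠ 0, so this unfolding has rank ≥ 2; CP rank is at least every unfolding rank, so rank(T) ≥ 2. (Flattening ranks never certify an upper bound on CP rank; for that we must actually write T with 2 rank-1 terms.)
Upper bound — finding two terms. Write S_k = T[:,:,k] for the frontal slices: S₀ = [[-2, -14], [-10, 2]], S₁ = [[-14, -26], [-22, -10]].
If T = a₁ ∘ b₁ ∘ c₁ + a₂ ∘ b₂ ∘ c₂ then each S_k = c₁[k]·a₁b₁ᵀ + c₂[k]·a₂b₂ᵀ. S₀ and S₁ are linearly independent, so a₁b₁ᵀ and a₂b₂ᵀ must span the same plane of matrices: they are the rank-1 matrices of the form x·S₀ + y·S₁.
det(x·S₀ + y·S₁) is −144·x² − 576·xy − 432·y² = (-144)·(x + 3·y)(x + y), vanishing at (x:y) = (3:-1) and (1:-1).
M₁ = 3·S₀ − S₁ = [[8, -16], [-8, 16]] = 8·(1, -1)(1, -2)ᵀ and M₂ = S₀ − S₁ = [[12, 12], [12, 12]] = 12·(1, 1)(1, 1)ᵀ, so take a₁ = (1, -1), b₁ = (1, -2), a₂ = (1, 1), b₂ = (1, 1).
Each slice is an integer combination of E₁ = a₁b₁ᵀ and E₂ = a₂b₂ᵀ: S₀ = 4·E₁ − 6·E₂, S₁ = 4·E₁ − 18·E₂; reading off coefficients, c₁ = (4, 4) and c₂ = (-6, -18).
Hence T = (1, -1) ∘ (1, -2) ∘ (4, 4) + (1, 1) ∘ (1, 1) ∘ (-6, -18), so rank(T) ≤ 2.
These bounds meet, so rank(T) = 2.
Check entry T[1,0,0] = -10: (-1)·(1)·(4) + (1)·(1)·(-6) = -10.

2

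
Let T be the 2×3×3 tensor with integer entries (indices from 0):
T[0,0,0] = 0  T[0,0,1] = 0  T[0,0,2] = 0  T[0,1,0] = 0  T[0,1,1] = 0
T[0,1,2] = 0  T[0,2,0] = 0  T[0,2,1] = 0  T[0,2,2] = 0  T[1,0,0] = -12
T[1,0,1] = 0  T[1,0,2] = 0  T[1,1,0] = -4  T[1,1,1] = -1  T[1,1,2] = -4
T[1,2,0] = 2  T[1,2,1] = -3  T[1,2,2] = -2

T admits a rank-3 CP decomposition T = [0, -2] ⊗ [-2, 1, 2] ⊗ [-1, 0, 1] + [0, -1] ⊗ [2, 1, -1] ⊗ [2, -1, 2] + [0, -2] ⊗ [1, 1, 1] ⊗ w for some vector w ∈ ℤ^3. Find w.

Subtract the known terms from T to get the rank-1 residual R = [0, -2] ⊗ [1, 1, 1] ⊗ w, so R[i,j,k] = a[i]·b[j]·w[k]. Pick indices with nonzero a[1]·b[0] = (-2)·(1) = -2. Only the fibre through (1,0,·) is needed: R[1,0,:] = T[1,0,:] − Σₗ aₗ[1]bₗ[0]cₗ = [-12, 0, 0] − (-2)·(-2)·[-1, 0, 1] − (-1)·(2)·[2, -1, 2] = [-4, -2, 0]. Then w[k] = R[1,0,k] / -2 for each k, giving w = [-4, -2, 0] / -2 = [2, 1, 0].

w = [2, 1, 0]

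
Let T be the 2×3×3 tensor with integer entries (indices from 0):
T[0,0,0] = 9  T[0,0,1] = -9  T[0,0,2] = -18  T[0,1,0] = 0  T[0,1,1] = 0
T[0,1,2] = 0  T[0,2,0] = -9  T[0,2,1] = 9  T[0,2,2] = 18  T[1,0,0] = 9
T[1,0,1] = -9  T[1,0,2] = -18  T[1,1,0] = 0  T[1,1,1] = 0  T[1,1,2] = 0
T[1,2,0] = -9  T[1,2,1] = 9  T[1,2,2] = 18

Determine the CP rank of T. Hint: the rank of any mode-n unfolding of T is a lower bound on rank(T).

1

Lower bound: T ≠ 0 (e.g. T[0,0,0] = 9), so rank(T) ≥ 1.
Upper bound: the mode-1 fibre T[:,0,0] = [9, 9] gives a = [1, 1] (primitive direction); the mode-2 fibre T[0,:,0] = [9, 0, -9] gives b = [1, 0, -1]; then c[k] = T[0,0,k] / (a[0]·b[0]) = [9, -9, -18] / 1 = [9, -9, -18].
Expanding [1, 1] ⊗ [1, 0, -1] ⊗ [9, -9, -18] reproduces all 18 entries of T, so T = [1, 1] ⊗ [1, 0, -1] ⊗ [9, -9, -18] and rank(T) ≤ 1.
These bounds meet, so rank(T) = 1.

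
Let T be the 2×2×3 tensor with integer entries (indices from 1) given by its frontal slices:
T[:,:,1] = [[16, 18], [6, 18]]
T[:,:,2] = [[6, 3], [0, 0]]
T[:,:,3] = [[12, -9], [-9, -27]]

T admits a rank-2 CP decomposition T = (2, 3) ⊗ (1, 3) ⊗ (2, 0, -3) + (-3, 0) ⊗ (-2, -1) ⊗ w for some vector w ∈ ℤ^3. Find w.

Subtract the known terms from T to get the rank-1 residual R = (-3, 0) ⊗ (-2, -1) ⊗ w, so R[i,j,k] = a[i]·b[j]·w[k]. Pick indices with nonzero a[1]·b[1] = (-3)·(-2) = 6. Only the fibre through (1,1,·) is needed: R[1,1,:] = T[1,1,:] − Σₗ aₗ[1]bₗ[1]cₗ = [16, 6, 12] − (2)·(1)·(2, 0, -3) = [12, 6, 18]. Then w[k] = R[1,1,k] / 6 for each k, giving w = [12, 6, 18] / 6 = (2, 1, 3).

w = (2, 1, 3)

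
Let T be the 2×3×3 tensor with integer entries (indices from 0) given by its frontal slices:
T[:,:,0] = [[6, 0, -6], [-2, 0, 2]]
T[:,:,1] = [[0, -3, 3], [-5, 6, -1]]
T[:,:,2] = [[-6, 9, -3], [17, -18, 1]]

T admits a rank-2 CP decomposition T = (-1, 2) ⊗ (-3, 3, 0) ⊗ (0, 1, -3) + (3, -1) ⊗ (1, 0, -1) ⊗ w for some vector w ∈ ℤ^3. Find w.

Subtract the known terms from T to get the rank-1 residual R = (3, -1) ⊗ (1, 0, -1) ⊗ w, so R[i,j,k] = a[i]·b[j]·w[k]. Pick indices with nonzero a[0]·b[0] = (3)·(1) = 3. Only the fibre through (0,0,·) is needed: R[0,0,:] = T[0,0,:] − Σₗ aₗ[0]bₗ[0]cₗ = [6, 0, -6] − (-1)·(-3)·(0, 1, -3) = [6, -3, 3]. Then w[k] = R[0,0,k] / 3 for each k, giving w = [6, -3, 3] / 3 = (2, -1, 1).

w = (2, -1, 1)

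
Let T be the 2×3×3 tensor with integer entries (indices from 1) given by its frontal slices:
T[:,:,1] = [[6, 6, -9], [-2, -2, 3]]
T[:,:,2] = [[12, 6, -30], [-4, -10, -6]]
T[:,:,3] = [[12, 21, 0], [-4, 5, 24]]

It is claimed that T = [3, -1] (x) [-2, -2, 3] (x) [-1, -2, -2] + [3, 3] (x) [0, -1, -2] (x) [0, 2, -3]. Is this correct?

Yes

Reconstruct entrywise from the claimed factors. For example, T[1,1,2] = 12 and Σₗ aₗ[1]bₗ[1]cₗ[2] = (3)·(-2)·(-2) + (3)·(0)·(2) = 12; checking all 18 entries, every one matches. The claim holds.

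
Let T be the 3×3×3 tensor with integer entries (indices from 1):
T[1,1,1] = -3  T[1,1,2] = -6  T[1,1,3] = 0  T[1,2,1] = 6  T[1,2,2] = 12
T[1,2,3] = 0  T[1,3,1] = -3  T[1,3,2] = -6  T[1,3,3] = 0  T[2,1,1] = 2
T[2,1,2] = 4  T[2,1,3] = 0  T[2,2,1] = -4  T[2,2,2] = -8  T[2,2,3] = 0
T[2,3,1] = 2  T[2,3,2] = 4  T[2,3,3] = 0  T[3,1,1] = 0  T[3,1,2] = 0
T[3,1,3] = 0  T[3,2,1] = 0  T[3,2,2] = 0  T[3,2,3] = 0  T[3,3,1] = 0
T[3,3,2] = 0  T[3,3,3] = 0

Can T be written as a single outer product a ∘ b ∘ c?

If T = a ∘ b ∘ c then every fibre of T is a multiple of the corresponding factor, so read the factors off the fibres through the nonzero entry T[1,1,1] = -3.
The mode-1 fibre T[:,1,1] = [-3, 2, 0] gives a = [3, -2, 0] (primitive direction); the mode-2 fibre T[1,:,1] = [-3, 6, -3] gives b = [1, -2, 1]; then c[k] = T[1,1,k] / (a[1]·b[1]) = [-3, -6, 0] / 3 = [-1, -2, 0].
Expanding [3, -2, 0] ∘ [1, -2, 1] ∘ [-1, -2, 0] reproduces all 27 entries of T, so T = [3, -2, 0] ∘ [1, -2, 1] ∘ [-1, -2, 0] and rank(T) ≤ 1.
Equivalently every frontal slice T[:,:,k] is c[k] times the rank-1 matrix [3, -2, 0] ∘ [1, -2, 1]. So T has rank 1 (it is nonzero).

Yes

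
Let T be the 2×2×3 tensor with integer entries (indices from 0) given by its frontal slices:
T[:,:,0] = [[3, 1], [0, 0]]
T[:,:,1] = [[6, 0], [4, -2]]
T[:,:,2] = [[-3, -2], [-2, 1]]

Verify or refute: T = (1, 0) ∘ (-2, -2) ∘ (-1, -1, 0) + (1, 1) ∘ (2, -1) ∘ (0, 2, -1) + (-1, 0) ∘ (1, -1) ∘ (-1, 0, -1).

Reconstruct entry (0,0,2) from the claimed factors: Σₗ aₗ[0]bₗ[0]cₗ[2] = (1)·(-2)·(0) + (1)·(2)·(-1) + (-1)·(1)·(-1) = -1, but T[0,0,2] = -3. The claim is false.

No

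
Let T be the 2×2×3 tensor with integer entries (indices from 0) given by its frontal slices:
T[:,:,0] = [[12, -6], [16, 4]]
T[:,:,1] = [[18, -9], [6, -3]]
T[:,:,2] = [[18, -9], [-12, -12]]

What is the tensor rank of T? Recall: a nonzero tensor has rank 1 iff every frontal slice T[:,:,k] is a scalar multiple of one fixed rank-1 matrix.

Lower bound: the mode-3 unfolding of T (rows indexed by k, columns by (i,j) = (0,0), (0,1), (1,0), (1,1)) is [[12, -6, 16, 4], [18, -9, 6, -3], [18, -9, -12, -12]].
There the 2×2 minor on rows k ∈ {0, 1}, columns (i,j) ∈ {(0,0), (1,0)} is det [[12, 16], [18, 6]] = -216 ≠ 0, so this unfolding has rank ≥ 2; CP rank is at least every unfolding rank, so rank(T) ≥ 2. (This is only a lower bound: in general the CP rank may exceed every unfolding rank, so we still need to exhibit 2 rank-1 terms summing to T.)
Upper bound — finding two terms. Write S_k = T[:,:,k] for the frontal slices: S₀ = [[12, -6], [16, 4]], S₁ = [[18, -9], [6, -3]], S₂ = [[18, -9], [-12, -12]].
If T = a₁ ⊗ b₁ ⊗ c₁ + a₂ ⊗ b₂ ⊗ c₂ then each S_k = c₁[k]·a₁b₁ᵀ + c₂[k]·a₂b₂ᵀ. S₀ and S₁ are linearly independent, so a₁b₁ᵀ and a₂b₂ᵀ must span the same plane of matrices: they are the rank-1 matrices of the form x·S₀ + y·S₁.
det(x·S₀ + y·S₁) is 144·x² + 216·xy = 72·(2·x + 3·y)(x), vanishing at (x:y) = (3:-2) and (0:1).
M₁ = 3·S₀ − 2·S₁ = [[0, 0], [36, 18]] = 18·[0, 1][2, 1]ᵀ and M₂ = S₁ = [[18, -9], [6, -3]] = 3·[3, 1][2, -1]ᵀ, so take a₁ = [0, 1], b₁ = [2, 1], a₂ = [3, 1], b₂ = [2, -1].
Each slice is an integer combination of E₁ = a₁b₁ᵀ and E₂ = a₂b₂ᵀ: S₀ = 6·E₁ + 2·E₂, S₁ = 3·E₂, S₂ = −9·E₁ + 3·E₂; reading off coefficients, c₁ = [6, 0, -9] and c₂ = [2, 3, 3].
Hence T = [0, 1] ⊗ [2, 1] ⊗ [6, 0, -9] + [3, 1] ⊗ [2, -1] ⊗ [2, 3, 3], so rank(T) ≤ 2.
These bounds meet, so rank(T) = 2.
Check entry T[1,0,1] = 6: (1)·(2)·(0) + (1)·(2)·(3) = 6.

2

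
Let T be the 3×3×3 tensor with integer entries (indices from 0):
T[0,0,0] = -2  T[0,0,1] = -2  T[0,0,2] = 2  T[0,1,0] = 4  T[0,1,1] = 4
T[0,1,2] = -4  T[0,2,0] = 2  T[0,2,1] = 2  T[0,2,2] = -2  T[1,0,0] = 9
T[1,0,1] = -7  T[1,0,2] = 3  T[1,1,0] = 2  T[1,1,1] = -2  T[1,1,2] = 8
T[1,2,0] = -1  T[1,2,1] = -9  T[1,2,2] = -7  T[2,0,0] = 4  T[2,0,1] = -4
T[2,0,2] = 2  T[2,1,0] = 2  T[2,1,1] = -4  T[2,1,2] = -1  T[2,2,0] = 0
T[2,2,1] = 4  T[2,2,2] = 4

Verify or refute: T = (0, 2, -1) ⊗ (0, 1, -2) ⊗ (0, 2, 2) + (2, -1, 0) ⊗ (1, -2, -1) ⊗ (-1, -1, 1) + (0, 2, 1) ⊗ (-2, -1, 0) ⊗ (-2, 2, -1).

Reconstruct entrywise from the claimed factors. For example, T[2,1,0] = 2 and Σₗ aₗ[2]bₗ[1]cₗ[0] = (-1)·(1)·(0) + (0)·(-2)·(-1) + (1)·(-1)·(-2) = 2; checking all 27 entries, every one matches. The claim holds.

Yes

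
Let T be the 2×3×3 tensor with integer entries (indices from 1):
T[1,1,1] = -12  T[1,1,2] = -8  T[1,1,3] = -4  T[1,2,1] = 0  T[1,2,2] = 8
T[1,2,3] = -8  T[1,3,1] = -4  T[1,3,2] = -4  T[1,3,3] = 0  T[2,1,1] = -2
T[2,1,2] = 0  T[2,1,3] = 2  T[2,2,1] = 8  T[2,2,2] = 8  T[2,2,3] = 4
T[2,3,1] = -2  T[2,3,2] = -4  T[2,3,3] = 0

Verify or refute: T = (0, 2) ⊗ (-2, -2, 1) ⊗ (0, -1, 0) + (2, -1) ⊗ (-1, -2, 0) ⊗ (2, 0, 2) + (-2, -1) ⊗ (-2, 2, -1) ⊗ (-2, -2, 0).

Reconstruct entrywise from the claimed factors. For example, T[1,1,2] = -8 and Σₗ aₗ[1]bₗ[1]cₗ[2] = (0)·(-2)·(-1) + (2)·(-1)·(0) + (-2)·(-2)·(-2) = -8; checking all 18 entries, every one matches. The claim holds.

Yes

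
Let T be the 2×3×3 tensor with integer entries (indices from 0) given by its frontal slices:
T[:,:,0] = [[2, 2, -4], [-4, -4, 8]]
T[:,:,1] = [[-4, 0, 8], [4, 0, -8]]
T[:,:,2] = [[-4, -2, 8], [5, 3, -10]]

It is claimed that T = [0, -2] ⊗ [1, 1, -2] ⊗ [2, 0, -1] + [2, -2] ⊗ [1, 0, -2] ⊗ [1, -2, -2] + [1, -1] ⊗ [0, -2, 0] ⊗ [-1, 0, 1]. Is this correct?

No

Reconstruct entry (1,0,0) from the claimed factors: Σₗ aₗ[1]bₗ[0]cₗ[0] = (-2)·(1)·(2) + (-2)·(1)·(1) + (-1)·(0)·(-1) = -6, but T[1,0,0] = -4. The claim is false.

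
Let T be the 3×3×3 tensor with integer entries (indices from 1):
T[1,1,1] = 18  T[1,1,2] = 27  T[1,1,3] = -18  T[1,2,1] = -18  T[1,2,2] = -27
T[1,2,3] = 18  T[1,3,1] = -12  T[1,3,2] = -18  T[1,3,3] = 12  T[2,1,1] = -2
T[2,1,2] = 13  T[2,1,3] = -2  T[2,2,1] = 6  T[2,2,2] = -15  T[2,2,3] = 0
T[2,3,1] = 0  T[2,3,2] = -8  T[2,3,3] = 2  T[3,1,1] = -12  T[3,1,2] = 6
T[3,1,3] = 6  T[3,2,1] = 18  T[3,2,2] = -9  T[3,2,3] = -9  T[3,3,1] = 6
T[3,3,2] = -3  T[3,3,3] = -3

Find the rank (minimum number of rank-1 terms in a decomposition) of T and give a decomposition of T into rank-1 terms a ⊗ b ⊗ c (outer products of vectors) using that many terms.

Lower bound: the mode-3 unfolding of T (rows indexed by k, columns by (i,j) = (1,1), (1,2), (1,3), (2,1), (2,2), (2,3), (3,1), (3,2), (3,3)) is [[18, -18, -12, -2, 6, 0, -12, 18, 6], [27, -27, -18, 13, -15, -8, 6, -9, -3], [-18, 18, 12, -2, 0, 2, 6, -9, -3]].
There the 2×2 minor on rows k ∈ {1, 2}, columns (i,j) ∈ {(1,1), (2,1)} is det [[18, -2], [27, 13]] = 288 ≠ 0, so this unfolding has rank ≥ 2; CP rank is at least every unfolding rank, so rank(T) ≥ 2. (This is only a lower bound: in general the CP rank may exceed every unfolding rank, so we still need to exhibit 2 rank-1 terms summing to T.)
Upper bound — finding two terms. Write S_k = T[:,:,k] for the frontal slices: S₁ = [[18, -18, -12], [-2, 6, 0], [-12, 18, 6]], S₂ = [[27, -27, -18], [13, -15, -8], [6, -9, -3]], S₃ = [[-18, 18, 12], [-2, 0, 2], [6, -9, -3]].
If T = a₁ ⊗ b₁ ⊗ c₁ + a₂ ⊗ b₂ ⊗ c₂ then each S_k = c₁[k]·a₁b₁ᵀ + c₂[k]·a₂b₂ᵀ. S₁ and S₂ are linearly independent, so a₁b₁ᵀ and a₂b₂ᵀ must span the same plane of matrices: they are the rank-1 matrices of the form x·S₁ + y·S₂.
The 2×2 minor of x·S₁ + y·S₂ on rows {1,2}, columns {1,2} is 72·x² + 72·xy − 54·y² = 18·(2·x + 3·y)(2·x − y), vanishing at (x:y) = (3:-2) and (1:2).
M₁ = 3·S₁ − 2·S₂ = [[0, 0, 0], [-32, 48, 16], [-48, 72, 24]] = (-8)·[0, 2, 3][2, -3, -1]ᵀ and M₂ = S₁ + 2·S₂ = [[72, -72, -48], [24, -24, -16], [0, 0, 0]] = 8·[3, 1, 0][3, -3, -2]ᵀ, so take a₁ = [0, 2, 3], b₁ = [2, -3, -1], a₂ = [3, 1, 0], b₂ = [3, -3, -2].
Each slice is an integer combination of E₁ = a₁b₁ᵀ and E₂ = a₂b₂ᵀ: S₁ = −2·E₁ + 2·E₂, S₂ = E₁ + 3·E₂, S₃ = E₁ − 2·E₂; reading off coefficients, c₁ = [-2, 1, 1] and c₂ = [2, 3, -2].
Hence T = [0, 2, 3] ⊗ [2, -3, -1] ⊗ [-2, 1, 1] + [3, 1, 0] ⊗ [3, -3, -2] ⊗ [2, 3, -2], so rank(T) ≤ 2.
These bounds meet, so rank(T) = 2.
Check entry T[3,3,1] = 6: (3)·(-1)·(-2) + (0)·(-2)·(2) = 6.

rank(T) = 2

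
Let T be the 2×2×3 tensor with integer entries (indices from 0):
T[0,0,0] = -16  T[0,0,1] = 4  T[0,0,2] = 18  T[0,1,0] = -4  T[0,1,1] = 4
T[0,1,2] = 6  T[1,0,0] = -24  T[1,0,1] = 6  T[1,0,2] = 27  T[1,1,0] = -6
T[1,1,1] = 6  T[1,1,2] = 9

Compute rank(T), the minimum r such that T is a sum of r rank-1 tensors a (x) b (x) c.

Lower bound: in the mode-2 unfolding of T (rows indexed by j, columns by (i,k)) the 2×2 minor on rows j ∈ {0, 1}, columns (i,k) ∈ {(0,0), (0,1)} is det [[-16, 4], [-4, 4]] = -48 ≠ 0, so that unfolding has rank ≥ 2 and hence rank(T) ≥ 2 (CP rank is at least every unfolding rank, though it can be larger).
Upper bound: T[i,:,:] = a[i]·M for every slice, with a = [2, 3] and M = [[-8, 2, 9], [-2, 2, 3]] (rows j, columns k).
Splitting M by its rows (j = 0, 1), M = [1, 0][-8, 2, 9]ᵀ + [0, 1][-2, 2, 3]ᵀ.
Hence T = [2, 3] (x) [1, 0] (x) [-8, 2, 9] + [2, 3] (x) [0, 1] (x) [-2, 2, 3], so rank(T) ≤ 2.
These bounds meet, so rank(T) = 2.

2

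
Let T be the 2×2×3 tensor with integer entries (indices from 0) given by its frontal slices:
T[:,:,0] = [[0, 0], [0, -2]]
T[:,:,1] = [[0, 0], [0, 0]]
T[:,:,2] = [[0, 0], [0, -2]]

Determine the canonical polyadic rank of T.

Lower bound: T ≠ 0 (e.g. T[1,1,0] = -2), so rank(T) ≥ 1.
Upper bound: the mode-1 fibre T[:,1,0] = [0, -2] gives a = [0, 1] (primitive direction); the mode-2 fibre T[1,:,0] = [0, -2] gives b = [0, 1]; then c[k] = T[1,1,k] / (a[1]·b[1]) = [-2, 0, -2] / 1 = [-2, 0, -2].
Expanding [0, 1] ⊗ [0, 1] ⊗ [-2, 0, -2] reproduces all 12 entries of T, so T = [0, 1] ⊗ [0, 1] ⊗ [-2, 0, -2] and rank(T) ≤ 1.
These bounds meet, so rank(T) = 1.

1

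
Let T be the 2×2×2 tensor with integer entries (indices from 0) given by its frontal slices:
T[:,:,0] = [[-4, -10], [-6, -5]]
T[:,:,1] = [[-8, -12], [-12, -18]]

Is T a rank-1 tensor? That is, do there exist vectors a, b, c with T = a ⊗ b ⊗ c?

The mode-2 unfolding of T (rows indexed by j, columns by (i,k) = (0,0), (0,1), (1,0), (1,1)) is [[-4, -8, -6, -12], [-10, -12, -5, -18]].
There the 2×2 minor on rows j ∈ {0, 1}, columns (i,k) ∈ {(0,0), (0,1)} is det [[-4, -8], [-10, -12]] = -32 ≠ 0, so this unfolding has rank ≥ 2; CP rank is at least every unfolding rank, so rank(T) ≥ 2.
In particular rank(T) ≥ 2 > 1, so T is not rank-1.

No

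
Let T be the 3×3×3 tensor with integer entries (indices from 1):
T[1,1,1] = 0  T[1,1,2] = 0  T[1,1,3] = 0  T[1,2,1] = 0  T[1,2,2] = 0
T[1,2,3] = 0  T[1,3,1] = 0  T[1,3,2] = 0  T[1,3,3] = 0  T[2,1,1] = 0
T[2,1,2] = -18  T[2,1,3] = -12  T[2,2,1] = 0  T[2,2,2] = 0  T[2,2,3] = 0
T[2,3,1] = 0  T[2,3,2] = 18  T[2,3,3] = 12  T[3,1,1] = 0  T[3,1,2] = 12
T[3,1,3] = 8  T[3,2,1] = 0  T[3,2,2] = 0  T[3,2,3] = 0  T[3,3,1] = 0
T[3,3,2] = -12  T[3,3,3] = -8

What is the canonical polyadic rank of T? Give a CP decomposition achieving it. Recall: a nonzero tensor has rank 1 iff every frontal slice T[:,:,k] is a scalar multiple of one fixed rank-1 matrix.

Lower bound: T ≠ 0 (e.g. T[2,1,2] = -18), so rank(T) ≥ 1.
Upper bound: if T = a (x) b (x) c then every fibre of T is a multiple of the corresponding factor, so read the factors off the fibres through the nonzero entry T[2,1,2] = -18.
The mode-1 fibre T[:,1,2] = [0, -18, 12] gives a = (0, 3, -2) (primitive direction); the mode-2 fibre T[2,:,2] = [-18, 0, 18] gives b = (1, 0, -1); then c[k] = T[2,1,k] / (a[2]·b[1]) = [0, -18, -12] / 3 = (0, -6, -4).
Expanding (0, 3, -2) (x) (1, 0, -1) (x) (0, -6, -4) reproduces all 27 entries of T, so T = (0, 3, -2) (x) (1, 0, -1) (x) (0, -6, -4) and rank(T) ≤ 1.
These bounds meet, so rank(T) = 1.
Check entry T[1,3,3] = 0: (0)·(-1)·(-4) = 0.

rank(T) = 1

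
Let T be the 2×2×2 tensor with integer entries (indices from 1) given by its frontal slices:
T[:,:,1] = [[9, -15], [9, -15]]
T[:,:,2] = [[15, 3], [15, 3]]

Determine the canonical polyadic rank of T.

2

Lower bound: in the mode-2 unfolding of T (rows indexed by j, columns by (i,k)) the 2×2 minor on rows j ∈ {1, 2}, columns (i,k) ∈ {(1,1), (1,2)} is det [[9, 15], [-15, 3]] = 252 ≠ 0, so that unfolding has rank ≥ 2 and hence rank(T) ≥ 2 (CP rank is at least every unfolding rank, though it can be larger).
Upper bound: T[i,:,:] = a[i]·M for every slice, with a = [1, 1] and M = [[9, 15], [-15, 3]] (rows j, columns k).
Splitting M by its rows (j = 1, 2), M = [1, 0][9, 15]ᵀ + [0, 1][-15, 3]ᵀ.
Hence T = [1, 1] ⊗ [1, 0] ⊗ [9, 15] + [1, 1] ⊗ [0, 1] ⊗ [-15, 3], so rank(T) ≤ 2.
These bounds meet, so rank(T) = 2.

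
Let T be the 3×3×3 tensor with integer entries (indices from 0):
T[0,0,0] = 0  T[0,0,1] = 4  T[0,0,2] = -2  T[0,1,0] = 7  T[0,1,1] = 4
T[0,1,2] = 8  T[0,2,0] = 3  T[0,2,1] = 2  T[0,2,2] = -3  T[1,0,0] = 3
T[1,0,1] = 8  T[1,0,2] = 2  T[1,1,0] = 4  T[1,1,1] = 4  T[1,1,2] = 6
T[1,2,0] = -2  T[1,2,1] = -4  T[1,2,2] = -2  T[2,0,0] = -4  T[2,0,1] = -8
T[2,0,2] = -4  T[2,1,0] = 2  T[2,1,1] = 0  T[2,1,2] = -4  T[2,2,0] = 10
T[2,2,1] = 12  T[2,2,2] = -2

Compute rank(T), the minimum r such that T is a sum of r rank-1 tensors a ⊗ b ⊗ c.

Lower bound: the mode-1 unfolding of T (rows indexed by i, columns by (j,k) = (0,0), (0,1), (0,2), (1,0), (1,1), (1,2), (2,0), (2,1), (2,2)) is [[0, 4, -2, 7, 4, 8, 3, 2, -3], [3, 8, 2, 4, 4, 6, -2, -4, -2], [-4, -8, -4, 2, 0, -4, 10, 12, -2]].
There the 3×3 minor on rows i ∈ {0, 1, 2}, columns (j,k) ∈ {(0,0), (0,1), (1,0)} is det [[0, 4, 7], [3, 8, 4], [-4, -8, 2]] = -32 ≠ 0, so this unfolding has rank ≥ 3; CP rank is at least every unfolding rank, so rank(T) ≥ 3. (Flattening ranks never certify an upper bound on CP rank; for that we must actually write T with 3 rank-1 terms.)
Upper bound: T is a sum of 3 rank-1 terms, T = [1, 0, 2] ⊗ [0, 1, 2] ⊗ [2, 2, -1] + [1, 2, -2] ⊗ [2, 1, -1] ⊗ [1, 2, 1] + [2, 1, 0] ⊗ [1, -2, 0] ⊗ [-1, 0, -2] (one valid choice — decompositions are not unique — normalised so each a, b is primitive with positive first nonzero entry; check it by expanding all entries), so rank(T) ≤ 3.
These bounds meet, so rank(T) = 3.

3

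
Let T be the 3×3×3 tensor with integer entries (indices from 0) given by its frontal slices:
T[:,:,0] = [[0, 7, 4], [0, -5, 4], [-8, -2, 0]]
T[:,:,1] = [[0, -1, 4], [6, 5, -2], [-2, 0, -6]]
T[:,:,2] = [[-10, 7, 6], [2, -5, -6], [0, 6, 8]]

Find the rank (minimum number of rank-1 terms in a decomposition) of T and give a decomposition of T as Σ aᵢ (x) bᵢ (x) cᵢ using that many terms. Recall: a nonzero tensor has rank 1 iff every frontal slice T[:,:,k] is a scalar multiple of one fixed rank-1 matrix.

Lower bound: in the mode-2 unfolding of T (rows indexed by j, columns by (i,k)) the 3×3 minor on rows j ∈ {0, 1, 2}, columns (i,k) ∈ {(0,0), (0,1), (0,2)} is det [[0, 0, -10], [7, -1, 7], [4, 4, 6]] = -320 ≠ 0, so that unfolding has rank ≥ 3 and hence rank(T) ≥ 3 (CP rank is at least every unfolding rank, though it can be larger).
Upper bound: T is a sum of 3 rank-1 terms, T = (1, -2, -1) (x) (1, 1, -1) (x) (2, -2, 0) + (1, 1, -2) (x) (2, 1, 2) (x) (1, 1, -1) + (2, -1, 1) (x) (1, -1, -1) (x) (-2, 0, -4) (one valid choice — decompositions are not unique — normalised so each a, b is primitive with positive first nonzero entry; check it by expanding all entries), so rank(T) ≤ 3.
These bounds meet, so rank(T) = 3.

rank(T) = 3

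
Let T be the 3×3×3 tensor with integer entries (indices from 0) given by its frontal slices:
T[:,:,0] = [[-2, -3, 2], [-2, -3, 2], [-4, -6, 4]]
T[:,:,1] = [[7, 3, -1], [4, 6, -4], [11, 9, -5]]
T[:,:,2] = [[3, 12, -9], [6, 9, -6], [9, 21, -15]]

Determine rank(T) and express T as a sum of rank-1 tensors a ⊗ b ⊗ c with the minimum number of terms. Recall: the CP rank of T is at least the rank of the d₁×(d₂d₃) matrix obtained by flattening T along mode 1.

Lower bound: in the mode-1 unfolding of T (rows indexed by i, columns by (j,k)) the 2×2 minor on rows i ∈ {0, 1}, columns (j,k) ∈ {(0,0), (0,1)} is det [[-2, 7], [-2, 4]] = 6 ≠ 0, so that unfolding has rank ≥ 2 and hence rank(T) ≥ 2 (CP rank is at least every unfolding rank, though it can be larger).
Upper bound: with S_k = T[:,:,k], the two rank-1 terms a₁b₁ᵀ, a₂b₂ᵀ are the rank-1 members of the pencil x·S₀ + y·S₁.
The 2×2 minor of x·S₀ + y·S₁ on rows {0,1}, columns {0,1} is −15·xy + 30·y² = (-15)·(x − 2·y)(y), vanishing at (x:y) = (2:1) and (1:0).
M₁ = 2·S₀ + S₁ = [[3, -3, 3], [0, 0, 0], [3, -3, 3]] = 3·(1, 0, 1)(1, -1, 1)ᵀ and M₂ = S₀ = [[-2, -3, 2], [-2, -3, 2], [-4, -6, 4]] = −(1, 1, 2)(2, 3, -2)ᵀ, so take a₁ = (1, 0, 1), b₁ = (1, -1, 1), a₂ = (1, 1, 2), b₂ = (2, 3, -2).
Each slice is an integer combination of E₁ = a₁b₁ᵀ and E₂ = a₂b₂ᵀ: S₀ = −E₂, S₁ = 3·E₁ + 2·E₂, S₂ = −3·E₁ + 3·E₂; reading off coefficients, c₁ = (0, 3, -3) and c₂ = (-1, 2, 3).
Hence T = (1, 0, 1) ⊗ (1, -1, 1) ⊗ (0, 3, -3) + (1, 1, 2) ⊗ (2, 3, -2) ⊗ (-1, 2, 3), so rank(T) ≤ 2.
These bounds meet, so rank(T) = 2.

rank(T) = 2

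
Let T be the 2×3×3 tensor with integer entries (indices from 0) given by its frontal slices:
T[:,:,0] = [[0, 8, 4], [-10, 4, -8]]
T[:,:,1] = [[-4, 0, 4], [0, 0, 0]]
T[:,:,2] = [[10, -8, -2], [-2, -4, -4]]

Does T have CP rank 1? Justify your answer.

The mode-3 unfolding of T (rows indexed by k, columns by (i,j) = (0,0), (0,1), (0,2), (1,0), (1,1), (1,2)) is [[0, 8, 4, -10, 4, -8], [-4, 0, 4, 0, 0, 0], [10, -8, -2, -2, -4, -4]].
There the 3×3 minor on rows k ∈ {0, 1, 2}, columns (i,j) ∈ {(0,0), (0,1), (0,2)} is det [[0, 8, 4], [-4, 0, 4], [10, -8, -2]] = 384 ≠ 0, so this unfolding has rank ≥ 3; CP rank is at least every unfolding rank, so rank(T) ≥ 3.
In particular rank(T) ≥ 3 > 1, so T is not rank-1.

No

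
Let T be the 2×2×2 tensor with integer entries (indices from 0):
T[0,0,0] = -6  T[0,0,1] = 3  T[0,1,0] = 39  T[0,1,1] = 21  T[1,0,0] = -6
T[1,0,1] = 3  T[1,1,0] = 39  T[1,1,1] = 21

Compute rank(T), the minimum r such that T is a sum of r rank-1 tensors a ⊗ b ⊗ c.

Lower bound: in the mode-2 unfolding of T (rows indexed by j, columns by (i,k)) the 2×2 minor on rows j ∈ {0, 1}, columns (i,k) ∈ {(0,0), (0,1)} is det [[-6, 3], [39, 21]] = -243 ≠ 0, so that unfolding has rank ≥ 2 and hence rank(T) ≥ 2 (CP rank is at least every unfolding rank, though it can be larger).
Upper bound: T[i,:,:] = a[i]·M for every slice, with a = [1, 1] and M = [[-6, 3], [39, 21]] (rows j, columns k).
Splitting M by its rows (j = 0, 1), M = [1, 0][-6, 3]ᵀ + [0, 1][39, 21]ᵀ.
Hence T = [1, 1] ⊗ [1, 0] ⊗ [-6, 3] + [1, 1] ⊗ [0, 1] ⊗ [39, 21], so rank(T) ≤ 2.
These bounds meet, so rank(T) = 2.

2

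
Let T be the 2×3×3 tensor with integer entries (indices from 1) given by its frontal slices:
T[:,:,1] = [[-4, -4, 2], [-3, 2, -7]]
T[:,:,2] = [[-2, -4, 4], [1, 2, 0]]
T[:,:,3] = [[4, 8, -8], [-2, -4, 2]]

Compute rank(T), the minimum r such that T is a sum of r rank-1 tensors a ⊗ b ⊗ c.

Lower bound: the mode-3 unfolding of T (rows indexed by k, columns by (i,j) = (1,1), (1,2), (1,3), (2,1), (2,2), (2,3)) is [[-4, -4, 2, -3, 2, -7], [-2, -4, 4, 1, 2, 0], [4, 8, -8, -2, -4, 2]].
There the 3×3 minor on rows k ∈ {1, 2, 3}, columns (i,j) ∈ {(1,1), (1,2), (2,3)} is det [[-4, -4, -7], [-2, -4, 0], [4, 8, 2]] = 16 ≠ 0, so this unfolding has rank ≥ 3; CP rank is at least every unfolding rank, so rank(T) ≥ 3. (Flattening ranks never certify an upper bound on CP rank; for that we must actually write T with 3 rank-1 terms.)
Upper bound: T is a sum of 3 rank-1 terms, T = [0, 1] ⊗ [0, 0, 1] ⊗ [-1, 2, -2] + [1, 2] ⊗ [1, 0, 1] ⊗ [-2, 0, 0] + [2, -1] ⊗ [1, 2, -2] ⊗ [-1, -1, 2] (written with every a and b primitive with positive leading entry and the scale carried by c; CP decompositions are not unique, and this one is verified by expanding entrywise), so rank(T) ≤ 3.
These bounds meet, so rank(T) = 3.

3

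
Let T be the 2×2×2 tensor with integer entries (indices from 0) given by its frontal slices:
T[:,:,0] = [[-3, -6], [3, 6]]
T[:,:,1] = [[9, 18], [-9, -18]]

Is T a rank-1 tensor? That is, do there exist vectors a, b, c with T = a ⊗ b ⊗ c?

If T = a ⊗ b ⊗ c then every fibre of T is a multiple of the corresponding factor, so read the factors off the fibres through the nonzero entry T[0,0,0] = -3.
The mode-1 fibre T[:,0,0] = [-3, 3] gives a = [1, -1] (primitive direction); the mode-2 fibre T[0,:,0] = [-3, -6] gives b = [1, 2]; then c[k] = T[0,0,k] / (a[0]·b[0]) = [-3, 9] / 1 = [-3, 9].
Expanding [1, -1] ⊗ [1, 2] ⊗ [-3, 9] reproduces all 8 entries of T, so T = [1, -1] ⊗ [1, 2] ⊗ [-3, 9] and rank(T) ≤ 1.
Equivalently every frontal slice T[:,:,k] is c[k] times the rank-1 matrix [1, -1] ⊗ [1, 2]. So T has rank 1 (it is nonzero).

Yes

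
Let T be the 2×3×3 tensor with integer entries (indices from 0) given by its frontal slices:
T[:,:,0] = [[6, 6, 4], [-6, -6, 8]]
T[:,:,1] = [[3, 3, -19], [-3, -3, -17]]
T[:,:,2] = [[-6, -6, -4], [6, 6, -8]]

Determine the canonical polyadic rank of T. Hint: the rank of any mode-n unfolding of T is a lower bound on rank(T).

Lower bound: the mode-3 unfolding of T (rows indexed by k, columns by (i,j) = (0,0), (0,1), (0,2), (1,0), (1,1), (1,2)) is [[6, 6, 4, -6, -6, 8], [3, 3, -19, -3, -3, -17], [-6, -6, -4, 6, 6, -8]].
There the 2×2 minor on rows k ∈ {0, 1}, columns (i,j) ∈ {(0,0), (0,2)} is det [[6, 4], [3, -19]] = -126 ≠ 0, so this unfolding has rank ≥ 2; CP rank is at least every unfolding rank, so rank(T) ≥ 2. (Unfolding ranks only ever bound the CP rank from below — rank(T) can be strictly larger than all of them — so the matching upper bound has to come from an explicit 2-term decomposition.)
Upper bound — finding two terms. Write S_k = T[:,:,k] for the frontal slices: S₀ = [[6, 6, 4], [-6, -6, 8]], S₁ = [[3, 3, -19], [-3, -3, -17]], S₂ = [[-6, -6, -4], [6, 6, -8]].
If T = a₁ ⊗ b₁ ⊗ c₁ + a₂ ⊗ b₂ ⊗ c₂ then each S_k = c₁[k]·a₁b₁ᵀ + c₂[k]·a₂b₂ᵀ. S₀ and S₁ are linearly independent, so a₁b₁ᵀ and a₂b₂ᵀ must span the same plane of matrices: they are the rank-1 matrices of the form x·S₀ + y·S₁.
The 2×2 minor of x·S₀ + y·S₁ on rows {0,1}, columns {0,2} is 72·x² − 180·xy − 108·y² = 36·(x − 3·y)(2·x + y), vanishing at (x:y) = (3:1) and (1:-2).
M₁ = 3·S₀ + S₁ = [[21, 21, -7], [-21, -21, 7]] = 7·[1, -1][3, 3, -1]ᵀ and M₂ = S₀ − 2·S₁ = [[0, 0, 42], [0, 0, 42]] = 42·[1, 1][0, 0, 1]ᵀ, so take a₁ = [1, -1], b₁ = [3, 3, -1], a₂ = [1, 1], b₂ = [0, 0, 1].
Each slice is an integer combination of E₁ = a₁b₁ᵀ and E₂ = a₂b₂ᵀ: S₀ = 2·E₁ + 6·E₂, S₁ = E₁ − 18·E₂, S₂ = −2·E₁ − 6·E₂; reading off coefficients, c₁ = [2, 1, -2] and c₂ = [6, -18, -6].
Hence T = [1, -1] ⊗ [3, 3, -1] ⊗ [2, 1, -2] + [1, 1] ⊗ [0, 0, 1] ⊗ [6, -18, -6], so rank(T) ≤ 2.
These bounds meet, so rank(T) = 2.
Check entry T[1,0,2] = 6: (-1)·(3)·(-2) + (1)·(0)·(-6) = 6.

2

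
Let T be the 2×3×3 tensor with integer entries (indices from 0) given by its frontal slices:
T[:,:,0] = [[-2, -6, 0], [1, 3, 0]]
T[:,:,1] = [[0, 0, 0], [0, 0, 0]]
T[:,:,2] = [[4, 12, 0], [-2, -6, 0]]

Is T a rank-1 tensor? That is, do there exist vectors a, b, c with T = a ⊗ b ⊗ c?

If T = a ⊗ b ⊗ c then every fibre of T is a multiple of the corresponding factor, so read the factors off the fibres through the nonzero entry T[0,0,0] = -2.
The mode-1 fibre T[:,0,0] = [-2, 1] gives a = [2, -1] (primitive direction); the mode-2 fibre T[0,:,0] = [-2, -6, 0] gives b = [1, 3, 0]; then c[k] = T[0,0,k] / (a[0]·b[0]) = [-2, 0, 4] / 2 = [-1, 0, 2].
Expanding [2, -1] ⊗ [1, 3, 0] ⊗ [-1, 0, 2] reproduces all 18 entries of T, so T = [2, -1] ⊗ [1, 3, 0] ⊗ [-1, 0, 2] and rank(T) ≤ 1.
Equivalently every frontal slice T[:,:,k] is c[k] times the rank-1 matrix [2, -1] ⊗ [1, 3, 0]. So T has rank 1 (it is nonzero).

Yes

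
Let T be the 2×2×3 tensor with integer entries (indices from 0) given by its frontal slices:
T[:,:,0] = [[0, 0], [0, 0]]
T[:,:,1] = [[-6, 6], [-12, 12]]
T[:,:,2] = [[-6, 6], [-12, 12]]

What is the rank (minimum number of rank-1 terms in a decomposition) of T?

1

Lower bound: T ≠ 0 (e.g. T[0,0,1] = -6), so rank(T) ≥ 1.
Upper bound: if T = a ⊗ b ⊗ c then every fibre of T is a multiple of the corresponding factor, so read the factors off the fibres through the nonzero entry T[0,0,1] = -6.
The mode-1 fibre T[:,0,1] = [-6, -12] gives a = [1, 2] (primitive direction); the mode-2 fibre T[0,:,1] = [-6, 6] gives b = [1, -1]; then c[k] = T[0,0,k] / (a[0]·b[0]) = [0, -6, -6] / 1 = [0, -6, -6].
Expanding [1, 2] ⊗ [1, -1] ⊗ [0, -6, -6] reproduces all 12 entries of T, so T = [1, 2] ⊗ [1, -1] ⊗ [0, -6, -6] and rank(T) ≤ 1.
These bounds meet, so rank(T) = 1.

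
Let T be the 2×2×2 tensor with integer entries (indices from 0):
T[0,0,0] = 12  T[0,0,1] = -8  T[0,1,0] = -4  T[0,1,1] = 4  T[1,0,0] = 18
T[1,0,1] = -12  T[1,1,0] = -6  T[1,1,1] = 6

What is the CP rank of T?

Lower bound: the mode-3 unfolding of T (rows indexed by k, columns by (i,j) = (0,0), (0,1), (1,0), (1,1)) is [[12, -4, 18, -6], [-8, 4, -12, 6]].
There the 2×2 minor on rows k ∈ {0, 1}, columns (i,j) ∈ {(0,0), (0,1)} is det [[12, -4], [-8, 4]] = 16 ≠ 0, so this unfolding has rank ≥ 2; CP rank is at least every unfolding rank, so rank(T) ≥ 2. (Unfolding ranks only ever bound the CP rank from below — rank(T) can be strictly larger than all of them — so the matching upper bound has to come from an explicit 2-term decomposition.)
Upper bound — finding two terms. Every mode-1 slice of T is a multiple of one matrix: T[i,:,:] = a[i]·M with a = (2, 3) and M = [[6, -4], [-2, 2]] (rows indexed by j, columns by k). So it suffices to write M as a sum of two rank-1 matrices.
Splitting M by its rows (j = 0, 1), M = (1, 0)(6, -4)ᵀ + (0, 1)(-2, 2)ᵀ.
Hence T = (2, 3) (x) (1, 0) (x) (6, -4) + (2, 3) (x) (0, 1) (x) (-2, 2), so rank(T) ≤ 2.
These bounds meet, so rank(T) = 2.

2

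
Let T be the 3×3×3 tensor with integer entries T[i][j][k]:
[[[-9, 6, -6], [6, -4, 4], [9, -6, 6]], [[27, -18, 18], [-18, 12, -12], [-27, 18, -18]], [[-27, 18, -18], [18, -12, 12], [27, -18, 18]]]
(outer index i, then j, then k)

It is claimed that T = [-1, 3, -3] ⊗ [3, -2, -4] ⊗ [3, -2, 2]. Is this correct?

Reconstruct entry (0,2,0) from the claimed factors: Σₗ aₗ[0]bₗ[2]cₗ[0] = (-1)·(-4)·(3) = 12, but T[0,2,0] = 9. The claim is false.

No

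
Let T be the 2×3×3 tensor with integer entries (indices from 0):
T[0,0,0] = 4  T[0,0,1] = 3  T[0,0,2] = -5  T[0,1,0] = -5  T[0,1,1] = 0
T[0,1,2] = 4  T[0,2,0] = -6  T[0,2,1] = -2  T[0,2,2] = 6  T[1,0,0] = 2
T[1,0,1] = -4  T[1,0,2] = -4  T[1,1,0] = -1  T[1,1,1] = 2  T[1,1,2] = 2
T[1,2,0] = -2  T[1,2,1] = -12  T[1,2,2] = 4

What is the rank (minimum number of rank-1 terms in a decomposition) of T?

3

Lower bound: in the mode-2 unfolding of T (rows indexed by j, columns by (i,k)) the 3×3 minor on rows j ∈ {0, 1, 2}, columns (i,k) ∈ {(0,0), (0,1), (1,1)} is det [[4, 3, -4], [-5, 0, 2], [-6, -2, -12]] = -240 ≠ 0, so that unfolding has rank ≥ 3 and hence rank(T) ≥ 3 (CP rank is at least every unfolding rank, though it can be larger).
Upper bound: T is a sum of 3 rank-1 terms, T = [0, 1] ⊗ [2, -1, 2] ⊗ [0, -4, 0] + [1, 0] ⊗ [1, -2, -2] ⊗ [2, -1, -1] + [1, 1] ⊗ [2, -1, -2] ⊗ [1, 2, -2] (one valid choice — decompositions are not unique — normalised so each a, b is primitive with positive first nonzero entry; check it by expanding all entries), so rank(T) ≤ 3.
These bounds meet, so rank(T) = 3.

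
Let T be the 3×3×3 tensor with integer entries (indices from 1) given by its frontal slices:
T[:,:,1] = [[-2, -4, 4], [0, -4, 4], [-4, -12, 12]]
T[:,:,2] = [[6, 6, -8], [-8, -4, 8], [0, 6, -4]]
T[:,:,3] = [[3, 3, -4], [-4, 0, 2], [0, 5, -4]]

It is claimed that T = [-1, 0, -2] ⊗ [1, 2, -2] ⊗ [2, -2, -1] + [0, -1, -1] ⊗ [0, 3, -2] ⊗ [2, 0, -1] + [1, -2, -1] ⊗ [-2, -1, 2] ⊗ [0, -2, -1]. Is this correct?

Reconstruct entry (2,2,1) from the claimed factors: Σₗ aₗ[2]bₗ[2]cₗ[1] = (0)·(2)·(2) + (-1)·(3)·(2) + (-2)·(-1)·(0) = -6, but T[2,2,1] = -4. The claim is false.

No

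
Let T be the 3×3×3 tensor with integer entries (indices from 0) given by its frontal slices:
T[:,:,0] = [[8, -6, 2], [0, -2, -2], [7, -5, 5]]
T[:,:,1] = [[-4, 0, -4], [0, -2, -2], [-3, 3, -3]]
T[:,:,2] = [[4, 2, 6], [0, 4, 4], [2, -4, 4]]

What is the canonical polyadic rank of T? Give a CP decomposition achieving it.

Lower bound: in the mode-1 unfolding of T (rows indexed by i, columns by (j,k)) the 3×3 minor on rows i ∈ {0, 1, 2}, columns (j,k) ∈ {(0,0), (0,1), (1,0)} is det [[8, -4, -6], [0, 0, -2], [7, -3, -5]] = 8 ≠ 0, so that unfolding has rank ≥ 3 and hence rank(T) ≥ 3 (CP rank is at least every unfolding rank, though it can be larger).
Upper bound: T is a sum of 3 rank-1 terms, T = [0, 0, 1] ⊗ [1, 1, -1] ⊗ [-1, 1, -2] + [1, 0, 1] ⊗ [2, -1, 1] ⊗ [4, -2, 2] + [1, 1, 0] ⊗ [0, 1, 1] ⊗ [-2, -2, 4] (one valid choice — decompositions are not unique — normalised so each a, b is primitive with positive first nonzero entry; check it by expanding all entries), so rank(T) ≤ 3.
These bounds meet, so rank(T) = 3.

rank(T) = 3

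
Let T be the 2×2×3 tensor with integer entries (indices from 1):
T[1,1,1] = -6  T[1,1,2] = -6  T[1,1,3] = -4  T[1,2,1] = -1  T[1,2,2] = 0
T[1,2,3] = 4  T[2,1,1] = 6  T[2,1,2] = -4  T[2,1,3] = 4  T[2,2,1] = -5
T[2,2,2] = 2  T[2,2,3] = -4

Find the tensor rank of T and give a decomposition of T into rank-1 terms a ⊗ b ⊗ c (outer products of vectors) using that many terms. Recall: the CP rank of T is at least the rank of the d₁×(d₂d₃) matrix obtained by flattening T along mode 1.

rank(T) = 3

Lower bound: the mode-3 unfolding of T (rows indexed by k, columns by (i,j) = (1,1), (1,2), (2,1), (2,2)) is [[-6, -1, 6, -5], [-6, 0, -4, 2], [-4, 4, 4, -4]].
There the 3×3 minor on rows k ∈ {1, 2, 3}, columns (i,j) ∈ {(1,1), (1,2), (2,1)} is det [[-6, -1, 6], [-6, 0, -4], [-4, 4, 4]] = -280 ≠ 0, so this unfolding has rank ≥ 3; CP rank is at least every unfolding rank, so rank(T) ≥ 3. (Flattening ranks never certify an upper bound on CP rank; for that we must actually write T with 3 rank-1 terms.)
Upper bound: T is a sum of 3 rank-1 terms, T = (1, -1) ⊗ (1, -1) ⊗ (-4, 0, -4) + (1, 0) ⊗ (1, 1) ⊗ (-4, -2, 0) + (1, 1) ⊗ (2, -1) ⊗ (1, -2, 0) (one valid choice — decompositions are not unique — normalised so each a, b is primitive with positive first nonzero entry; check it by expanding all entries), so rank(T) ≤ 3.
These bounds meet, so rank(T) = 3.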